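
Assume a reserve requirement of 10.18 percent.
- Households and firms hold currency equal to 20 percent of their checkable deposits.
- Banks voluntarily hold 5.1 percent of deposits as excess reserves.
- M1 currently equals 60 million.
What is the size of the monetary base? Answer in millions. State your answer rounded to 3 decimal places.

17.640 million

The money multiplier is m = (1 + c) / (rr + e + c) = (1 + 0.2) / (0.1018 + 0.051 + 0.2) ≈ 3.401361.
MB = M / m = 60 / 3.401361 ≈ 17.64 million.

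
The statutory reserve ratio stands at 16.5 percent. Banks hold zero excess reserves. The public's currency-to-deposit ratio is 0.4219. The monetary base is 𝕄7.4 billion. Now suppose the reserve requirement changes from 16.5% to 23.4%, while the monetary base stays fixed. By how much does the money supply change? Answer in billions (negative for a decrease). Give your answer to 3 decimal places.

-1.886 billion

Initially m₁ = (1 + 0.4219) / (0.165 + 0.4219) ≈ 2.42273, so M₁ = 2.42273 × 7.4 ≈ 17.9282 billion.
After the change m₂ = (1 + 0.4219) / (0.234 + 0.4219) ≈ 2.16786, so M₂ = 2.16786 × 7.4 ≈ 16.0422 billion.
ΔM = M₂ − M₁ = 16.0422 − 17.9282 = -1.886 billion.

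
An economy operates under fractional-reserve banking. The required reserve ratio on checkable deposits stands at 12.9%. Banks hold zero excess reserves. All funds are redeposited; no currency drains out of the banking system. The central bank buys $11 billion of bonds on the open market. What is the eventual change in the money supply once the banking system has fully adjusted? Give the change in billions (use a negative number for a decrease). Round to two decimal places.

The simple money multiplier is m = 1/rr = 1/0.129 ≈ 7.75194.
An open-market purchase increases the monetary base by 11 billion, so ΔM = m × ΔMB = 7.75194 × 11 ≈ 85.2713 billion.

$85.27 billion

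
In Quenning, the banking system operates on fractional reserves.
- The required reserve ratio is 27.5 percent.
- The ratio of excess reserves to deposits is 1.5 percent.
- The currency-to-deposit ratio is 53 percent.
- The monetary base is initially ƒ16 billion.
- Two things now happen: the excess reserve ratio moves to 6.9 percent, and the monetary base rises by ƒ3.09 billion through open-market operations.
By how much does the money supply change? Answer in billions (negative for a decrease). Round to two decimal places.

ƒ3.56 billion

Before: m₁ = (1 + 0.53) / (0.275 + 0.015 + 0.53) ≈ 1.86585, MB₁ = 16, so M₁ = 1.86585 × 16 = 29.8536 billion.
After: m₂ = (1 + 0.53) / (0.275 + 0.069 + 0.53) ≈ 1.75057, MB₂ = 16 + 3.09 = 19.09, so M₂ = 1.75057 × 19.09 ≈ 33.4184 billion.
ΔM = M₂ − M₁ = 33.4184 − 29.8536 = 3.5648 billion.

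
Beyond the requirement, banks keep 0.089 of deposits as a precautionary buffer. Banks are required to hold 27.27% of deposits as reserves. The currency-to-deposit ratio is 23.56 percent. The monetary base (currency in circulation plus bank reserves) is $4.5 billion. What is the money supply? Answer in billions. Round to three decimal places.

$9.309 billion

The money multiplier is m = (1 + c) / (rr + e + c) = (1 + 0.2356) / (0.2727 + 0.089 + 0.2356) ≈ 2.06864.
So M = m × MB = 2.06864 × 4.5 ≈ 9.3089 billion.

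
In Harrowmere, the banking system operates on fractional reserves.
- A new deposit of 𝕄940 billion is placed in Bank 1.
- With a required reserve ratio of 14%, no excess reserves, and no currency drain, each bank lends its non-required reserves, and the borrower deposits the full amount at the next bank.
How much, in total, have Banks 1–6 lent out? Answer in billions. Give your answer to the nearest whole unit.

Bank i lends (1 − rr)^i of the original deposit: Bank 1 lends 940·0.8600 = 808.4000, Bank 2 lends 940·0.8600² = 695.2240, and so on.
Summing a geometric series: total = 940·[0.8600·(1 − 0.8600^6) / (1 − 0.8600)] ≈ 3438.1989 billion.

𝕄3438 billion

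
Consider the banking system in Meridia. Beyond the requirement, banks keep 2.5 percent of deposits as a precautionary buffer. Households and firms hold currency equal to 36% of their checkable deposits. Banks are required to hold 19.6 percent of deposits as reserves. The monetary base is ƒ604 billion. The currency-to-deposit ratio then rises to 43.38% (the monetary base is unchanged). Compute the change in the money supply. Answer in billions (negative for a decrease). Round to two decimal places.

-91.27 billion

Initially m₁ = (1 + 0.36) / (0.196 + 0.025 + 0.36) ≈ 2.340792, so M₁ = 2.340792 × 604 ≈ 1413.8384 billion.
After the change m₂ = (1 + 0.4338) / (0.196 + 0.025 + 0.4338) ≈ 2.189676, so M₂ = 2.189676 × 604 ≈ 1322.5643 billion.
ΔM = M₂ − M₁ = 1322.5643 − 1413.8384 = -91.2741 billion.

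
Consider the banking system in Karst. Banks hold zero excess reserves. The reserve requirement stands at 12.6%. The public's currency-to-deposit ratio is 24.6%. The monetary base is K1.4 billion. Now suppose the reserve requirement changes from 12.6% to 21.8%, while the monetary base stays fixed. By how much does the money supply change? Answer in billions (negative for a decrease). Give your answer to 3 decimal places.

-0.930 billion

Initially m₁ = (1 + 0.246) / (0.126 + 0.246) ≈ 3.34946, so M₁ = 3.34946 × 1.4 ≈ 4.6892 billion.
After the change m₂ = (1 + 0.246) / (0.218 + 0.246) ≈ 2.68534, so M₂ = 2.68534 × 1.4 ≈ 3.7595 billion.
ΔM = M₂ − M₁ = 3.7595 − 4.6892 = -0.9297 billion.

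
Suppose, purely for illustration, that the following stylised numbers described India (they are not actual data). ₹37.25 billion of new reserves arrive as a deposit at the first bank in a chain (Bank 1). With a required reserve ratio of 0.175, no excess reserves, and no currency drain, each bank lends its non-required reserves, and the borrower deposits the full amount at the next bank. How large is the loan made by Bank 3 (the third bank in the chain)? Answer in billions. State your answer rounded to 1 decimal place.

Each bank lends a fraction (1 − rr) = 0.8250 of the deposit it receives, so Bank 3 receives 37.25·0.8250^2 and lends 37.25·0.8250^3 ≈ 20.9165 billion.

₹20.9 billion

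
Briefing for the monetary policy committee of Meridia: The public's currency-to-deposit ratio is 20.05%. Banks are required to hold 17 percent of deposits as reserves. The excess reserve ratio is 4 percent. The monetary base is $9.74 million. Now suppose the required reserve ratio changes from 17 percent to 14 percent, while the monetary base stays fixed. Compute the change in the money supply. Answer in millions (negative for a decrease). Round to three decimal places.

$2.246 million

Initially m₁ = (1 + 0.2005) / (0.17 + 0.04 + 0.2005) ≈ 2.92448, so M₁ = 2.92448 × 9.74 ≈ 28.4844 million.
After the change m₂ = (1 + 0.2005) / (0.14 + 0.04 + 0.2005) ≈ 3.15506, so M₂ = 3.15506 × 9.74 ≈ 30.7303 million.
ΔM = M₂ − M₁ = 30.7303 − 28.4844 = 2.2459 million.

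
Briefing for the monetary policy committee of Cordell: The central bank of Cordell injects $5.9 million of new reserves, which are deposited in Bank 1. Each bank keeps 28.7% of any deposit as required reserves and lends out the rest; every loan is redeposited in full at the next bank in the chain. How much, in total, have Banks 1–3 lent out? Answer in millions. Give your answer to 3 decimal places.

Bank i lends (1 − rr)^i of the original deposit: Bank 1 lends 5.9·0.7130 = 4.2067, Bank 2 lends 5.9·0.7130² ≈ 2.9994, and so on.
Summing a geometric series: total = 5.9·[0.7130·(1 − 0.7130^3) / (1 − 0.7130)] ≈ 9.3446 million.

$9.345 million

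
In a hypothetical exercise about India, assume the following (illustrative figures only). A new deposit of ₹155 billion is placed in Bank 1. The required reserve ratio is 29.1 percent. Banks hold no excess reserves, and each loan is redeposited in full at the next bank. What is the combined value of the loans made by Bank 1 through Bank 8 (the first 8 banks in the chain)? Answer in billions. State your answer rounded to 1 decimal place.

Bank i lends (1 − rr)^i of the original deposit: Bank 1 lends 155·0.7090 = 109.8950, Bank 2 lends 155·0.7090² ≈ 77.9156, and so on.
Summing a geometric series: total = 155·[0.7090·(1 − 0.7090^8) / (1 − 0.7090)] ≈ 353.5328 billion.

₹353.5 billion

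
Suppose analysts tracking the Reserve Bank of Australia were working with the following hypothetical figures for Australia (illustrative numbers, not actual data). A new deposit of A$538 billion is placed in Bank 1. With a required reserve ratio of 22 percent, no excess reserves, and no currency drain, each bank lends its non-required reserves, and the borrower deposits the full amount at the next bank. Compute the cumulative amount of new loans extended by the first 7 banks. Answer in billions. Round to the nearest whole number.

A$1572 billion

Bank i lends (1 − rr)^i of the original deposit: Bank 1 lends 538·0.7800 = 419.6400, Bank 2 lends 538·0.7800² = 327.3192, and so on.
Summing a geometric series: total = 538·[0.7800·(1 − 0.7800^7) / (1 − 0.7800)] ≈ 1572.3993 billion.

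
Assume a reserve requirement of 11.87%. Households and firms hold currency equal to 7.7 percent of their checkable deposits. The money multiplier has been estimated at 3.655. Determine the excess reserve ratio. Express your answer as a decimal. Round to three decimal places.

Using m = 3.655. Since m = (1 + c)/(c + rr + e), the denominator satisfies c + rr + e = (1 + c)/m = (1 + 0.077) / 3.655 ≈ 0.294665.
With c = 0.077 and rr = 0.1187, the excess reserve ratio is 0.294665 − 0.077 − 0.1187 = 0.098965.

0.099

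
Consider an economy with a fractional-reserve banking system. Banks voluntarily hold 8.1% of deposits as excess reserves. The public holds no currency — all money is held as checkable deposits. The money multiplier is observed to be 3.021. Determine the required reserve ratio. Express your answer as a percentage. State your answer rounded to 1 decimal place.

Using m = 3.021. Since m = (1 + c)/(c + rr + e), the denominator satisfies c + rr + e = (1 + c)/m = (1 + 0) / 3.021 ≈ 0.331016.
With c = 0 and e = 0.081, the required reserve ratio is 0.331016 − 0 − 0.081 = 0.250016.

25.0%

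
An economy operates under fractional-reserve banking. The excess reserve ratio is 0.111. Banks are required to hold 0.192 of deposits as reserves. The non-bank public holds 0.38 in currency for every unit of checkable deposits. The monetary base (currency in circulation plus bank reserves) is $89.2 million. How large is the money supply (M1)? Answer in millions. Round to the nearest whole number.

The money multiplier is m = (1 + c) / (rr + e + c) = (1 + 0.38) / (0.192 + 0.111 + 0.38) ≈ 2.0205.
So M = m × MB = 2.0205 × 89.2 = 180.2286 million.

$180 million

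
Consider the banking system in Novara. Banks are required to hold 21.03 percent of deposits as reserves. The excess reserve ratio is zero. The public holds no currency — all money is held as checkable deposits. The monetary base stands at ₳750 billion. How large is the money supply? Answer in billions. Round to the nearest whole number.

With no currency drain or excess reserves, the money multiplier is m = 1/rr = 1/0.2103 ≈ 4.7551.
Money supply M = m × MB = 4.7551 × 750 = 3566.325 billion.

₳3566 billion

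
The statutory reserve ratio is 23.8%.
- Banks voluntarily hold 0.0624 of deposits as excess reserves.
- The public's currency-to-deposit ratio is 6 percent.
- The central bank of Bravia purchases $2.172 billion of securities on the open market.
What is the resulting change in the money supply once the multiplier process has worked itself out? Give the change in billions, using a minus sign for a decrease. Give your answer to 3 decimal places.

$6.388 billion

The money multiplier is m = (1 + c) / (rr + e + c) = (1 + 0.06) / (0.238 + 0.0624 + 0.06) ≈ 2.94118.
The purchase adds 2.172 billion of base, so ΔM = m × ΔMB = 2.94118 × (+2.172) ≈ 6.3882 billion.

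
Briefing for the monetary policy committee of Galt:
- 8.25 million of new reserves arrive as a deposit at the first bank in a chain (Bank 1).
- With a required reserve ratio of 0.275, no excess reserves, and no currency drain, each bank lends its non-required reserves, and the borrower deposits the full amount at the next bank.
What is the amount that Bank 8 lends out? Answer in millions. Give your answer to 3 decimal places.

0.630 million

Each bank lends a fraction (1 − rr) = 0.7250 of the deposit it receives, so Bank 8 receives 8.25·0.7250^7 and lends 8.25·0.7250^8 ≈ 0.6297 million.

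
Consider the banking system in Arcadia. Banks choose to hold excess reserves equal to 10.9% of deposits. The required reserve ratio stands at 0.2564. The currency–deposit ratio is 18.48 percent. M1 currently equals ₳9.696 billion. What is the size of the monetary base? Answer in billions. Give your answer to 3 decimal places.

₳4.503 billion

The money multiplier is m = (1 + c) / (rr + e + c) = (1 + 0.1848) / (0.2564 + 0.109 + 0.1848) ≈ 2.15340.
MB = M / m = 9.696 / 2.15340 ≈ 4.5026 billion.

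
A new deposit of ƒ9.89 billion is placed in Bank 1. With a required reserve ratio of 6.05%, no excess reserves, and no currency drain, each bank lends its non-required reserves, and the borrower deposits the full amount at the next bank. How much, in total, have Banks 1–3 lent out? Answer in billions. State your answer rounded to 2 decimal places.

Bank i lends (1 − rr)^i of the original deposit: Bank 1 lends 9.89·0.9395 ≈ 9.2917, Bank 2 lends 9.89·0.9395² ≈ 8.7295, and so on.
Summing a geometric series: total = 9.89·[0.9395·(1 − 0.9395^3) / (1 − 0.9395)] ≈ 26.2225 billion.

ƒ26.22 billion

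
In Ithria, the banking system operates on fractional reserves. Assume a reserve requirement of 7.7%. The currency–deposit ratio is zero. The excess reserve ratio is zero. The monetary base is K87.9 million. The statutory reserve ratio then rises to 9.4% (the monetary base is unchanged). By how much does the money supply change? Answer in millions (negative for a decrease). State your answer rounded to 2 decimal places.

-206.45 million

Initially m₁ = 1 / (0.077) ≈ 12.98701, so M₁ = 12.98701 × 87.9 ≈ 1141.5582 million.
After the change m₂ = 1 / (0.094) ≈ 10.63830, so M₂ = 10.63830 × 87.9 ≈ 935.1066 million.
ΔM = M₂ − M₁ = 935.1066 − 1141.5582 = -206.4516 million.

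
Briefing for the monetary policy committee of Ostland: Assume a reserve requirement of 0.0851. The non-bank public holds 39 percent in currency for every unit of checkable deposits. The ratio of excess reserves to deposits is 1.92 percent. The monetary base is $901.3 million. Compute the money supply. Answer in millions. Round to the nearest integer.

$2535 million

The money multiplier is m = (1 + c) / (rr + e + c) = (1 + 0.39) / (0.0851 + 0.0192 + 0.39) ≈ 2.8121.
So M = m × MB = 2.8121 × 901.3 ≈ 2534.5457 million.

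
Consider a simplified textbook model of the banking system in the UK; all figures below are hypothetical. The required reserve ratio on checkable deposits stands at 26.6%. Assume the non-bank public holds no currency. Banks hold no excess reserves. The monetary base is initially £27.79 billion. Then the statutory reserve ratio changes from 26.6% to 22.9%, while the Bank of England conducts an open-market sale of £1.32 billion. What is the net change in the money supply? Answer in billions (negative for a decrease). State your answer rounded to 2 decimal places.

Before: m₁ = 1 / (0.266) ≈ 3.75940, MB₁ = 27.79, so M₁ = 3.75940 × 27.79 ≈ 104.4737 billion.
After: m₂ = 1 / (0.229) ≈ 4.36681, MB₂ = 27.79 − 1.32 = 26.47, so M₂ = 4.36681 × 26.47 ≈ 115.5895 billion.
ΔM = M₂ − M₁ = 115.5895 − 104.4737 = 11.1158 billion.

£11.12 billion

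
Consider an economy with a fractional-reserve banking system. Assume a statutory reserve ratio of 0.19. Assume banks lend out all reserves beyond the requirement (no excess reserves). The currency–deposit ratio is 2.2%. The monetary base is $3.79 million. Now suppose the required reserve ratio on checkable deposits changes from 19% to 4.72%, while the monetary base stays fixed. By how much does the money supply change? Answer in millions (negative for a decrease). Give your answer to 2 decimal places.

$37.70 million

Initially m₁ = (1 + 0.022) / (0.19 + 0.022) ≈ 4.8208, so M₁ = 4.8208 × 3.79 ≈ 18.2708 million.
After the change m₂ = (1 + 0.022) / (0.0472 + 0.022) ≈ 14.7688, so M₂ = 14.7688 × 3.79 ≈ 55.9738 million.
ΔM = M₂ − M₁ = 55.9738 − 18.2708 = 37.703 million.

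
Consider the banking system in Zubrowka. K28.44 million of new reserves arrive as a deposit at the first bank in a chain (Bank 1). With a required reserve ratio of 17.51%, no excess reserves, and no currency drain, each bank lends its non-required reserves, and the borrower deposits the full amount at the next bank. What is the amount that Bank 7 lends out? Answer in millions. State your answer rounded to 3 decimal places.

K7.392 million

Each bank lends a fraction (1 − rr) = 0.8249 of the deposit it receives, so Bank 7 receives 28.44·0.8249^6 and lends 28.44·0.8249^7 ≈ 7.3916 million.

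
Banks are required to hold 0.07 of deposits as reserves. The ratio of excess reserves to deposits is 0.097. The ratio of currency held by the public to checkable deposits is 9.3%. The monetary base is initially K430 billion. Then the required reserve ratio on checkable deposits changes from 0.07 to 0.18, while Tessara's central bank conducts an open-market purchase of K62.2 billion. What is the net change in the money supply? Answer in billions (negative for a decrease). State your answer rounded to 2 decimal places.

-353.67 billion

Before: m₁ = (1 + 0.093) / (0.07 + 0.097 + 0.093) ≈ 4.203846, MB₁ = 430, so M₁ = 4.203846 × 430 ≈ 1807.6538 billion.
After: m₂ = (1 + 0.093) / (0.18 + 0.097 + 0.093) ≈ 2.954054, MB₂ = 430 + 62.2 = 492.2, so M₂ = 2.954054 × 492.2 ≈ 1453.9854 billion.
ΔM = M₂ − M₁ = 1453.9854 − 1807.6538 = -353.6684 billion.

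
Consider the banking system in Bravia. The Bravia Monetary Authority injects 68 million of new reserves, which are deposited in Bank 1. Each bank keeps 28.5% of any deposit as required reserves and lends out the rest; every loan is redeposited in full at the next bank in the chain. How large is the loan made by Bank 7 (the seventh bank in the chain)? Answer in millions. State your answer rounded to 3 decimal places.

6.496 million

Each bank lends a fraction (1 − rr) = 0.7150 of the deposit it receives, so Bank 7 receives 68·0.7150^6 and lends 68·0.7150^7 ≈ 6.4961 million.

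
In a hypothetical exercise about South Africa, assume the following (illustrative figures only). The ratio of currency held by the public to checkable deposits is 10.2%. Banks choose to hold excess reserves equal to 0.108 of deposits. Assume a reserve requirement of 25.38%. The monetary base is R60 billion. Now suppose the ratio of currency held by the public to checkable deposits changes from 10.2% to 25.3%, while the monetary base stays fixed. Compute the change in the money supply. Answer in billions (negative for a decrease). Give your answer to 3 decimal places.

-20.278 billion

Initially m₁ = (1 + 0.102) / (0.2538 + 0.108 + 0.102) ≈ 2.376024, so M₁ = 2.376024 × 60 ≈ 142.5614 billion.
After the change m₂ = (1 + 0.253) / (0.2538 + 0.108 + 0.253) ≈ 2.038061, so M₂ = 2.038061 × 60 ≈ 122.2837 billion.
ΔM = M₂ − M₁ = 122.2837 − 142.5614 = -20.2777 billion.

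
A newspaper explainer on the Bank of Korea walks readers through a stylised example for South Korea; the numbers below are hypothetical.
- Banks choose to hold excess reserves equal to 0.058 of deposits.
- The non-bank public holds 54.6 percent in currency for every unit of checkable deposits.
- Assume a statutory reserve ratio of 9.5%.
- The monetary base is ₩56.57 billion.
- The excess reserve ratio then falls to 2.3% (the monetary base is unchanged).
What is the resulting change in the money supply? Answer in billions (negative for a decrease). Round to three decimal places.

Initially m₁ = (1 + 0.546) / (0.095 + 0.058 + 0.546) ≈ 2.211731, so M₁ = 2.211731 × 56.57 ≈ 125.1176 billion.
After the change m₂ = (1 + 0.546) / (0.095 + 0.023 + 0.546) ≈ 2.328313, so M₂ = 2.328313 × 56.57 ≈ 131.7127 billion.
ΔM = M₂ − M₁ = 131.7127 − 125.1176 = 6.5951 billion.

₩6.595 billion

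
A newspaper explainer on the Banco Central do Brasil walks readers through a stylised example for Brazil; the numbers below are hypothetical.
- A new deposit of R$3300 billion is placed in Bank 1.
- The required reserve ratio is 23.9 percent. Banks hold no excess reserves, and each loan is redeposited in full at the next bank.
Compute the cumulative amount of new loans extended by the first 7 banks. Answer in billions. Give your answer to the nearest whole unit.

R$8954 billion

Bank i lends (1 − rr)^i of the original deposit: Bank 1 lends 3300·0.7610 = 2511.3000, Bank 2 lends 3300·0.7610² = 1911.0993, and so on.
Summing a geometric series: total = 3300·[0.7610·(1 − 0.7610^7) / (1 − 0.7610)] ≈ 8954.4533 billion.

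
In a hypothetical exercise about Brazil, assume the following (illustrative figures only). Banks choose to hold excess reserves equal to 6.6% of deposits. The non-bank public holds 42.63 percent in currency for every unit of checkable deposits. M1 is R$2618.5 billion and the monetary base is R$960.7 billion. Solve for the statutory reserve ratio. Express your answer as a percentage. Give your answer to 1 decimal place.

3.1%

Using m = M/MB = 2618.5/960.7 ≈ 2.725617. Since m = (1 + c)/(c + rr + e), the denominator satisfies c + rr + e = (1 + c)/m = (1 + 0.4263) / 2.725617 ≈ 0.523294.
With c = 0.4263 and e = 0.066, the statutory reserve ratio is 0.523294 − 0.4263 − 0.066 = 0.030994.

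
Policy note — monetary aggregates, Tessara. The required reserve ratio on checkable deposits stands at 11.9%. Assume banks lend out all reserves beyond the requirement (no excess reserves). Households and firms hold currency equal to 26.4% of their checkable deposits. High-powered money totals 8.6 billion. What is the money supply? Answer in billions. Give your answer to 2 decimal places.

28.38 billion

The money multiplier is m = (1 + c) / (rr + c) = (1 + 0.264) / (0.119 + 0.264) ≈ 3.3003.
So M = m × MB = 3.3003 × 8.6 ≈ 28.3826 billion.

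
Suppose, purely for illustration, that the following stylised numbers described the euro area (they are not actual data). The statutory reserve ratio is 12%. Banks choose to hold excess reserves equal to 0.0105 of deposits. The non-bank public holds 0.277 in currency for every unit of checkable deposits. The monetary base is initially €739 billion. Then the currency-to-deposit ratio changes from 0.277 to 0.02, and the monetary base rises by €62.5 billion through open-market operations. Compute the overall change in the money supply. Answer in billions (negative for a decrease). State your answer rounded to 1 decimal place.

€3116.3 billion

Before: m₁ = (1 + 0.277) / (0.12 + 0.0105 + 0.277) ≈ 3.13374, MB₁ = 739, so M₁ = 3.13374 × 739 ≈ 2315.8339 billion.
After: m₂ = (1 + 0.02) / (0.12 + 0.0105 + 0.02) ≈ 6.77741, MB₂ = 739 + 62.5 = 801.5, so M₂ = 6.77741 × 801.5 ≈ 5432.0941 billion.
ΔM = M₂ − M₁ = 5432.0941 − 2315.8339 = 3116.2602 billion.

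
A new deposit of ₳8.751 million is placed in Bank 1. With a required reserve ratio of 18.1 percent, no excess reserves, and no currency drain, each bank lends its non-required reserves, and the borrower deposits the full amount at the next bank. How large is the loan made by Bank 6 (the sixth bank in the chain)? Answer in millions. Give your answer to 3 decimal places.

Each bank lends a fraction (1 − rr) = 0.8190 of the deposit it receives, so Bank 6 receives 8.751·0.8190^5 and lends 8.751·0.8190^6 ≈ 2.6410 million.

₳2.641 million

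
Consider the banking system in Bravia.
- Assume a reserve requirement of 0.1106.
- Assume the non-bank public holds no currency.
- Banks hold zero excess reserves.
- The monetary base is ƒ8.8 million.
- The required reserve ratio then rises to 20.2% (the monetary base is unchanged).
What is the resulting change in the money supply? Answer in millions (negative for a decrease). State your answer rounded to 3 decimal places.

Initially m₁ = 1 / (0.1106) ≈ 9.04159, so M₁ = 9.04159 × 8.8 ≈ 79.566 million.
After the change m₂ = 1 / (0.202) ≈ 4.95050, so M₂ = 4.95050 × 8.8 = 43.5644 million.
ΔM = M₂ − M₁ = 43.5644 − 79.566 = -36.0016 million.

-36.002 million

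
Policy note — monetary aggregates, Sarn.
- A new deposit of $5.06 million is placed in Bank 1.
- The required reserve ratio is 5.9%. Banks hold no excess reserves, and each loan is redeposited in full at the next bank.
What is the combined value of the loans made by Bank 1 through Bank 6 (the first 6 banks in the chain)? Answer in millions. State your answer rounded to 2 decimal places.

$24.67 million

Bank i lends (1 − rr)^i of the original deposit: Bank 1 lends 5.06·0.9410 ≈ 4.7615, Bank 2 lends 5.06·0.9410² ≈ 4.4805, and so on.
Summing a geometric series: total = 5.06·[0.9410·(1 − 0.9410^6) / (1 − 0.9410)] ≈ 24.6720 million.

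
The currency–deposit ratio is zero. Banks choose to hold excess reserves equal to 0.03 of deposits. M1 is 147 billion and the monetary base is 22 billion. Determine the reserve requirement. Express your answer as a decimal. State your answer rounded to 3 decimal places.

Using m = M/MB = 147/22 ≈ 6.681818. Since m = (1 + c)/(c + rr + e), the denominator satisfies c + rr + e = (1 + c)/m = (1 + 0) / 6.681818 ≈ 0.149660.
With c = 0 and e = 0.03, the reserve requirement is 0.149660 − 0 − 0.03 = 0.11966.

0.120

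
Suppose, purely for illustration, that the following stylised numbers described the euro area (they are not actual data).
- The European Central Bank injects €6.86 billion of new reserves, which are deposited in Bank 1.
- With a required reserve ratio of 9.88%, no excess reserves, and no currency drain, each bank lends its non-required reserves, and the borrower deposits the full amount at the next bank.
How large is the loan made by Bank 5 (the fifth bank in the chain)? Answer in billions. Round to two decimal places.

Each bank lends a fraction (1 − rr) = 0.9012 of the deposit it receives, so Bank 5 receives 6.86·0.9012^4 and lends 6.86·0.9012^5 ≈ 4.0778 billion.

€4.08 billion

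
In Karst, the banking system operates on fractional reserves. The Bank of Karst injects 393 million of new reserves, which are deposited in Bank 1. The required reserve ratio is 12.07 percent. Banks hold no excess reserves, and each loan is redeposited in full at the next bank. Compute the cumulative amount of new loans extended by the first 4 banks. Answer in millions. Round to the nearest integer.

1152 million

Bank i lends (1 − rr)^i of the original deposit: Bank 1 lends 393·0.8793 = 345.5649, Bank 2 lends 393·0.8793² ≈ 303.8552, and so on.
Summing a geometric series: total = 393·[0.8793·(1 − 0.8793^4) / (1 − 0.8793)] ≈ 1151.5313 million.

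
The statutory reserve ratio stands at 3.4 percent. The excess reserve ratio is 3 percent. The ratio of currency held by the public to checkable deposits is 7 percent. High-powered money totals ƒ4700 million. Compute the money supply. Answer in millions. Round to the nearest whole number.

ƒ37530 million

The money multiplier is m = (1 + c) / (rr + e + c) = (1 + 0.07) / (0.034 + 0.03 + 0.07) ≈ 7.98507.
So M = m × MB = 7.98507 × 4700 = 37529.829 million.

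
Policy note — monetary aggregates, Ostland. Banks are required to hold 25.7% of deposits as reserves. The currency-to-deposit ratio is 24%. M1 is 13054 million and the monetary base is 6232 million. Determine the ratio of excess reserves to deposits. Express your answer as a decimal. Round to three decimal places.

Using m = M/MB = 13054/6232 ≈ 2.094673. Since m = (1 + c)/(c + rr + e), the denominator satisfies c + rr + e = (1 + c)/m = (1 + 0.24) / 2.094673 ≈ 0.591978.
With c = 0.24 and rr = 0.257, the ratio of excess reserves to deposits is 0.591978 − 0.24 − 0.257 = 0.094978.

0.095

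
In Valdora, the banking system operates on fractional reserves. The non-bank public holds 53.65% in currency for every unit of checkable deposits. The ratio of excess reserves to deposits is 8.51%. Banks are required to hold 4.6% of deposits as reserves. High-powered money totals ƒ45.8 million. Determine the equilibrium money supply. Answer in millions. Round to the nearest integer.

The money multiplier is m = (1 + c) / (rr + e + c) = (1 + 0.5365) / (0.046 + 0.0851 + 0.5365) ≈ 2.3015.
So M = m × MB = 2.3015 × 45.8 = 105.4087 million.

ƒ105 million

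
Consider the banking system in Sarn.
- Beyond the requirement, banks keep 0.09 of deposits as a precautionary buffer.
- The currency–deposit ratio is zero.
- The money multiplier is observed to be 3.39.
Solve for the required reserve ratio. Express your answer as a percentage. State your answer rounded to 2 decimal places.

Using m = 3.39. Since m = (1 + c)/(c + rr + e), the denominator satisfies c + rr + e = (1 + c)/m = (1 + 0) / 3.39 ≈ 0.294985.
With c = 0 and e = 0.09, the required reserve ratio is 0.294985 − 0 − 0.09 = 0.204985.

20.50%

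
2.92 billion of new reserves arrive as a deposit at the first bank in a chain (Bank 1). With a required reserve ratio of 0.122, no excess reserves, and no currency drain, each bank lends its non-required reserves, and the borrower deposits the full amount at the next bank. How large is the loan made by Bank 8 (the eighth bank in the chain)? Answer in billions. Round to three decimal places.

Each bank lends a fraction (1 − rr) = 0.8780 of the deposit it receives, so Bank 8 receives 2.92·0.8780^7 and lends 2.92·0.8780^8 ≈ 1.0312 billion.

1.031 billion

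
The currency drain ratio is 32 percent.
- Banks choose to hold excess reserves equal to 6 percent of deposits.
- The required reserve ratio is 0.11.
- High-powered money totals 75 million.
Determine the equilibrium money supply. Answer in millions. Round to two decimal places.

The money multiplier is m = (1 + c) / (rr + e + c) = (1 + 0.32) / (0.11 + 0.06 + 0.32) ≈ 2.69388.
So M = m × MB = 2.69388 × 75 = 202.041 million.

202.04 million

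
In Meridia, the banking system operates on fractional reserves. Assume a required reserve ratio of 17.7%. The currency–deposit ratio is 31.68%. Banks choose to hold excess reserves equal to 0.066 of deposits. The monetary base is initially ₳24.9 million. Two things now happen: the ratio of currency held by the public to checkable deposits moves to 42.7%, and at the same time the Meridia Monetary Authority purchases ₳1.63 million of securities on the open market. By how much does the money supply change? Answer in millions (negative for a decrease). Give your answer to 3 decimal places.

-2.067 million

Before: m₁ = (1 + 0.3168) / (0.177 + 0.066 + 0.3168) ≈ 2.352269, MB₁ = 24.9, so M₁ = 2.352269 × 24.9 ≈ 58.5715 million.
After: m₂ = (1 + 0.427) / (0.177 + 0.066 + 0.427) ≈ 2.129851, MB₂ = 24.9 + 1.63 = 26.53, so M₂ = 2.129851 × 26.53 ≈ 56.5049 million.
ΔM = M₂ − M₁ = 56.5049 − 58.5715 = -2.0666 million.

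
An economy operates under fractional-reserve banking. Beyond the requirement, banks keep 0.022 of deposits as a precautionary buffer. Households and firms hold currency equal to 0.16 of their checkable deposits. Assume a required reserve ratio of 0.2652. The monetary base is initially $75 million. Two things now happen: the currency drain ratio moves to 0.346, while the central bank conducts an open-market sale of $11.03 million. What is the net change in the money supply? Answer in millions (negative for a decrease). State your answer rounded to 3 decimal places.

-58.562 million

Before: m₁ = (1 + 0.16) / (0.2652 + 0.022 + 0.16) ≈ 2.593918, MB₁ = 75, so M₁ = 2.593918 × 75 ≈ 194.5438 million.
After: m₂ = (1 + 0.346) / (0.2652 + 0.022 + 0.346) ≈ 2.125711, MB₂ = 75 − 11.03 = 63.97, so M₂ = 2.125711 × 63.97 ≈ 135.9817 million.
ΔM = M₂ − M₁ = 135.9817 − 194.5438 = -58.5621 million.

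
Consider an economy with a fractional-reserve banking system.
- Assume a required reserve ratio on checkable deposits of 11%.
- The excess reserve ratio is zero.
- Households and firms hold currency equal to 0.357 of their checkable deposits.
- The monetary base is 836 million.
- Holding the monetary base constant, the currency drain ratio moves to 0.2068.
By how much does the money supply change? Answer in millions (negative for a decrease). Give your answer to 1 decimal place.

755.4 million

Initially m₁ = (1 + 0.357) / (0.11 + 0.357) ≈ 2.90578, so M₁ = 2.90578 × 836 ≈ 2429.2321 million.
After the change m₂ = (1 + 0.2068) / (0.11 + 0.2068) ≈ 3.80934, so M₂ = 3.80934 × 836 ≈ 3184.6082 million.
ΔM = M₂ − M₁ = 3184.6082 − 2429.2321 = 755.3761 million.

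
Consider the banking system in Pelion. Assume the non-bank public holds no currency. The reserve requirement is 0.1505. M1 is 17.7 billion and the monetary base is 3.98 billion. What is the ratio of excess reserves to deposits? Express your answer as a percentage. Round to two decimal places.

Using m = M/MB = 17.7/3.98 ≈ 4.447236. Since m = (1 + c)/(c + rr + e), the denominator satisfies c + rr + e = (1 + c)/m = (1 + 0) / 4.447236 ≈ 0.224859.
With c = 0 and rr = 0.1505, the ratio of excess reserves to deposits is 0.224859 − 0 − 0.1505 = 0.074359.

7.44%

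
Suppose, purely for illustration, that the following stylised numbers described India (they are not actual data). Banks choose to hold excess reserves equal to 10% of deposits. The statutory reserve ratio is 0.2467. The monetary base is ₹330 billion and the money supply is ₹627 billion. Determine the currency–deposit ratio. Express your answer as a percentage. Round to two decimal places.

Using m = M/MB = 627/330 = 1.900000. From m = (1 + c)/(c + rr + e), rearranging gives 1 + c = m·(c + rr + e), so c·(1 − m) = m·(rr + e) − 1.
Hence c = [m·(rr + e) − 1]/(1 − m) = [1.900000 × (0.2467 + 0.1) − 1] / (1 − 1.900000) ≈ 0.379189.

37.92%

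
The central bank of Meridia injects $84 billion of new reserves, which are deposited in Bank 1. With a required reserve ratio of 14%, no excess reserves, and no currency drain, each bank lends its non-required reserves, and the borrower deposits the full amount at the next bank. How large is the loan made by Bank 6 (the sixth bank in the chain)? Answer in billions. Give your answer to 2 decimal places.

$33.98 billion

Each bank lends a fraction (1 − rr) = 0.8600 of the deposit it receives, so Bank 6 receives 84·0.8600^5 and lends 84·0.8600^6 ≈ 33.9836 billion.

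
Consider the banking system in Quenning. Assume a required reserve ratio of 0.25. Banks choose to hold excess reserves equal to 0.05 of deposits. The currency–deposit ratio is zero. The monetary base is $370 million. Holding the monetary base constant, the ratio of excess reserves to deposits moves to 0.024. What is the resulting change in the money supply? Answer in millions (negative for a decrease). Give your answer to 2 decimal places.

$117.03 million

Initially m₁ = 1 / (0.25 + 0.05) ≈ 3.333333, so M₁ = 3.333333 × 370 ≈ 1233.3332 million.
After the change m₂ = 1 / (0.25 + 0.024) ≈ 3.649635, so M₂ = 3.649635 × 370 ≈ 1350.3649 million.
ΔM = M₂ − M₁ = 1350.3649 − 1233.3332 = 117.0317 million.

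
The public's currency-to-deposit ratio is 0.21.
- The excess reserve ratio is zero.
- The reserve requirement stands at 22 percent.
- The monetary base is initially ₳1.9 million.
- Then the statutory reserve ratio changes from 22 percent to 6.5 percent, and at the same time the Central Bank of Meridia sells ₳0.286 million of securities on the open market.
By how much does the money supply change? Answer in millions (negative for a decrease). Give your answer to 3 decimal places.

₳1.755 million

Before: m₁ = (1 + 0.21) / (0.22 + 0.21) ≈ 2.81395, MB₁ = 1.9, so M₁ = 2.81395 × 1.9 ≈ 5.3465 million.
After: m₂ = (1 + 0.21) / (0.065 + 0.21) = 4.4, MB₂ = 1.9 − 0.286 = 1.614, so M₂ = 4.4 × 1.614 = 7.1016 million.
ΔM = M₂ − M₁ = 7.1016 − 5.3465 = 1.7551 million.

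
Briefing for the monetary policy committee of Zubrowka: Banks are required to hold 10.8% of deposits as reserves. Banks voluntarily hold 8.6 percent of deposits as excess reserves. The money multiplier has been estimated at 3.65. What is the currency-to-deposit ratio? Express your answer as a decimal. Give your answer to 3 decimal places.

0.110

Using m = 3.65. From m = (1 + c)/(c + rr + e), rearranging gives 1 + c = m·(c + rr + e), so c·(1 − m) = m·(rr + e) − 1.
Hence c = [m·(rr + e) − 1]/(1 − m) = [3.65 × (0.108 + 0.086) − 1] / (1 − 3.65) ≈ 0.110151.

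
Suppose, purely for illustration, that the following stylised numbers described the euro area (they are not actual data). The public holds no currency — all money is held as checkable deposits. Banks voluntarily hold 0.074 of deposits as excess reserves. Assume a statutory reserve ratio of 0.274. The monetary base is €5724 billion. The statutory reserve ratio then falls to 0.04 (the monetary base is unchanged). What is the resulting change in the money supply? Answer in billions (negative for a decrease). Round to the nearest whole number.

€33762 billion

Initially m₁ = 1 / (0.274 + 0.074) ≈ 2.87356, so M₁ = 2.87356 × 5724 ≈ 16448.2574 billion.
After the change m₂ = 1 / (0.04 + 0.074) ≈ 8.77193, so M₂ = 8.77193 × 5724 ≈ 50210.5273 billion.
ΔM = M₂ − M₁ = 50210.5273 − 16448.2574 = 33762.2699 billion.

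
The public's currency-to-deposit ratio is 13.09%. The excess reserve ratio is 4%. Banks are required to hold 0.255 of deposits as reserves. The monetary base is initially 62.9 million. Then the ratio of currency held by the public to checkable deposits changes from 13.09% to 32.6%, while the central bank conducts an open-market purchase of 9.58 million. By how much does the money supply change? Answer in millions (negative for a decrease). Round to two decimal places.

Before: m₁ = (1 + 0.1309) / (0.255 + 0.04 + 0.1309) ≈ 2.65532, MB₁ = 62.9, so M₁ = 2.65532 × 62.9 ≈ 167.0196 million.
After: m₂ = (1 + 0.326) / (0.255 + 0.04 + 0.326) ≈ 2.13527, MB₂ = 62.9 + 9.58 = 72.48, so M₂ = 2.13527 × 72.48 ≈ 154.7644 million.
ΔM = M₂ − M₁ = 154.7644 − 167.0196 = -12.2552 million.

-12.26 million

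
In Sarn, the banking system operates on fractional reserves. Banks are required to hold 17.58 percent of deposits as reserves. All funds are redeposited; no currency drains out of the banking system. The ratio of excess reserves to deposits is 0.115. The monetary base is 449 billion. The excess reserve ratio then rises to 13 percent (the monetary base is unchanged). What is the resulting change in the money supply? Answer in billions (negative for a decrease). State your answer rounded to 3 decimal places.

Initially m₁ = 1 / (0.1758 + 0.115) ≈ 3.4387895, so M₁ = 3.4387895 × 449 ≈ 1544.0165 billion.
After the change m₂ = 1 / (0.1758 + 0.13) ≈ 3.2701112, so M₂ = 3.2701112 × 449 ≈ 1468.2799 billion.
ΔM = M₂ − M₁ = 1468.2799 − 1544.0165 = -75.7366 billion.

-75.737 billion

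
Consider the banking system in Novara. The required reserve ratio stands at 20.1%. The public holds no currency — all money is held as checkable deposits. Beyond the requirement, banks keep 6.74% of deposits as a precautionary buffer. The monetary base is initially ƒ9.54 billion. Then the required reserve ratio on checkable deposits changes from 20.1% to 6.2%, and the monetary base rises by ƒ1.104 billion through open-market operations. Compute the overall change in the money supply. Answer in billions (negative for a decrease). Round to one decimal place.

Before: m₁ = 1 / (0.201 + 0.0674) ≈ 3.7258, MB₁ = 9.54, so M₁ = 3.7258 × 9.54 ≈ 35.5441 billion.
After: m₂ = 1 / (0.062 + 0.0674) ≈ 7.7280, MB₂ = 9.54 + 1.104 = 10.644, so M₂ = 7.7280 × 10.644 ≈ 82.2568 billion.
ΔM = M₂ − M₁ = 82.2568 − 35.5441 = 46.7127 billion.

ƒ46.7 billion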